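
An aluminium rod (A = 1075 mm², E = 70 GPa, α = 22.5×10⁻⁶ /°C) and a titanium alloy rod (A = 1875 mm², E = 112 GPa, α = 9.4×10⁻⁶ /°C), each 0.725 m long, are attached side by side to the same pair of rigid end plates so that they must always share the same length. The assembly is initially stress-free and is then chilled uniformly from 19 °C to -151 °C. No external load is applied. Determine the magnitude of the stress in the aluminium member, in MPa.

σ ≈ 115 MPa (tensile)

The aluminium has the larger α, so on cooling it would change length more than the titanium alloy if both were free. The rigid plates force a common final length, so the aluminium is put into tension and the titanium alloy into compression, with equal and opposite forces P (no external load).
Setting the final lengths equal and cancelling L: (α₁ − α₂)ΔT = P/(A₁E₁) + P/(A₂E₂).
|α₁ − α₂|·ΔT = 13.1×10⁻⁶ × 170 = 0.002227.
1/(A₁E₁) + 1/(A₂E₂) = 1/(1075×70×10³) + 1/(1875×112×10³) = 1.805×10⁻⁸ N⁻¹.
P = 0.002227 / 1.805×10⁻⁸ = 123400 N = 123.4 kN.
σ_{aluminium} = P/A₁ = 123400/1075 = 114.8 MPa, tensile.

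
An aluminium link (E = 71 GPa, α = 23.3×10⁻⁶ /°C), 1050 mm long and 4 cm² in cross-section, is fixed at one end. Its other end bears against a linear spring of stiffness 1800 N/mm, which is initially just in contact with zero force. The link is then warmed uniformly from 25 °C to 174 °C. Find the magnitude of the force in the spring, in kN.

The unrestrained thermal change is αΔT L = 23.3×10⁻⁶ × 149 × 1050 = 3.645 mm.
With a force P in the spring, the elastic change of the link is PL/(AE) and that of the spring is P/k; compatibility requires their sum to equal δ_free.
P [ L/(AE) + 1/k ] = δ_free → P [ 1050/(400×71×10³) + 1/(1800) ] = 3.645.
P = 3.645 / 0.0005925 = 6152 N.

P ≈ 6.15 kN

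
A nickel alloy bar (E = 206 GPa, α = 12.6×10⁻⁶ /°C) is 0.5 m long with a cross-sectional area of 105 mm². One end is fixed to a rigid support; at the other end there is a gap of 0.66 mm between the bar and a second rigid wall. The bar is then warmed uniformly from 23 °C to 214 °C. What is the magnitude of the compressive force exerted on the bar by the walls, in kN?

P ≈ 23.5 kN

If the wall were absent the bar would grow by αΔT L = 12.6×10⁻⁶ × 191 × 500 = 1.203 mm.
The gap closes (δ_free > 0.66 mm) and the wall then resists a further 1.203 − 0.66 = 0.5433 mm of expansion.
Compatibility: PL/(AE) = 0.5433 mm, so σ = P/A = E × (0.5433/500) = 223.8 MPa.
P = σA = 223.8 × 105 = 23.5 kN.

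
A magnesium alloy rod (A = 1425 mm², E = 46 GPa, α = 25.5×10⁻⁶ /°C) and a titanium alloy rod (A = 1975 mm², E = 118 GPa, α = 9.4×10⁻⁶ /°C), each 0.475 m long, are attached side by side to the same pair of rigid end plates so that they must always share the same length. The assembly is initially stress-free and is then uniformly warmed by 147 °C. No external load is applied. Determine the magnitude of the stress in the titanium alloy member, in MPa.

The magnesium alloy has the larger α, so on heating it would change length more than the titanium alloy if both were free. The rigid plates force a common final length, so the magnesium alloy is put into compression and the titanium alloy into tension, with equal and opposite forces P (no external load).
Compatibility of the two members (thermal + elastic change equal): (α₁ − α₂)ΔT = P·[1/(A₁E₁) + 1/(A₂E₂)].
|α₁ − α₂|·ΔT = 16.1×10⁻⁶ × 147 = 0.002367.
1/(A₁E₁) + 1/(A₂E₂) = 1/(1425×46×10³) + 1/(1975×118×10³) = 1.955×10⁻⁸ N⁻¹.
P = 0.002367 / 1.955×10⁻⁸ = 121100 N = 121.1 kN.
σ_{titanium alloy} = P/A₂ = 121100/1975 = 61.31 MPa, tensile.

σ ≈ 61.3 MPa (tensile)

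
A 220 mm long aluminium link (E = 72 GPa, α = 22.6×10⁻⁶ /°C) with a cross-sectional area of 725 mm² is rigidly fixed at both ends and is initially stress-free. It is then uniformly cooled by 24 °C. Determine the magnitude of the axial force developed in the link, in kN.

The ends cannot move, so σ = EαΔT = 72×10³ × 22.6×10⁻⁶ × 24 = 39.05 MPa.
P = AEαΔT = 725 × 72×10³ × 22.6×10⁻⁶ × 24 = 28.31 kN (tensile).

P ≈ 28.3 kN (tensile)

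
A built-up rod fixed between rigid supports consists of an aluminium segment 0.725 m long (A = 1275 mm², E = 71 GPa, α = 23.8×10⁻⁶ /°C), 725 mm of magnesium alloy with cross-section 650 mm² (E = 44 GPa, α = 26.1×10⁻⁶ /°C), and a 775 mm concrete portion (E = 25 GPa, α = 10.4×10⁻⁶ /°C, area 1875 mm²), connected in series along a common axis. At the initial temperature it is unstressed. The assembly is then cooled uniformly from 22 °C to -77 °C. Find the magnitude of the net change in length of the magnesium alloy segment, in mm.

Free thermal contraction of the whole bar: Σ αᵢΔT Lᵢ = 23.8×10⁻⁶×99×725 + 26.1×10⁻⁶×99×725 + 10.4×10⁻⁶×99×775 = 4.38 mm.
Since the ends are fixed, an axial force P builds up, equal in every segment, with P · Σ Lᵢ/(AᵢEᵢ) = δ_free.
The series flexibility is Σ Lᵢ/(AᵢEᵢ) = 725/(1275×71×10³) + 725/(650×44×10³) + 775/(1875×25×10³) = 4.989×10⁻⁵ mm/N.
P = 4.38 / 4.989×10⁻⁵ = 87780 N = 87.78 kN, tensile.
For the magnesium alloy segment, free thermal change = 26.1×10⁻⁶×99×725 = 1.873 mm and elastic change from P = 87780×725/(650×44×10³) = 2.225 mm; these oppose, so the net change is 0.352 mm (segment lengthens).

|ΔL| ≈ 0.352 mm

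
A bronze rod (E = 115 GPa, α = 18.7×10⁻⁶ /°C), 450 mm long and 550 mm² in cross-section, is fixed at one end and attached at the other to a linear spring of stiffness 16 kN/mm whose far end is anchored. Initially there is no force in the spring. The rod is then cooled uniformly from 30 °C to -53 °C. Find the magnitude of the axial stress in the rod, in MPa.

Free thermal contraction: δ_free = αΔT L = 18.7×10⁻⁶ × 83 × 450 = 0.6984 mm.
With a force P in the spring, the elastic change of the rod is PL/(AE) and that of the spring is P/k; compatibility requires their sum to equal δ_free.
So P = δ_free / [L/(AE) + 1/k] = 0.6984 / [ 450/(550×115×10³) + 1/(16×10³) ].
P = 0.6984 / 6.961×10⁻⁵ = 10030 N.
σ = P/A = 10030/550 = 18.24 MPa.

σ ≈ 18.2 MPa (tensile)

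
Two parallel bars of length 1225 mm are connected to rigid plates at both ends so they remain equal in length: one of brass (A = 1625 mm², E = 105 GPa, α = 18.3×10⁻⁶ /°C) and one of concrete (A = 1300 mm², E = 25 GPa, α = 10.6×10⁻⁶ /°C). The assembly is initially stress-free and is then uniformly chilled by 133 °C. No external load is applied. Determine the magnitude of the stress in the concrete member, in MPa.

σ ≈ 21.5 MPa (compressive)

The brass has the larger α, so on cooling it would change length more than the concrete if both were free. The rigid plates force a common final length, so the brass is put into tension and the concrete into compression, with equal and opposite forces P (no external load).
Equating the net (thermal + elastic) strains gives |α₁ − α₂|·ΔT = P·[1/(A₁E₁) + 1/(A₂E₂)].
|α₁ − α₂|·ΔT = 7.7×10⁻⁶ × 133 = 0.001024.
1/(A₁E₁) + 1/(A₂E₂) = 1/(1625×105×10³) + 1/(1300×25×10³) = 3.663×10⁻⁸ N⁻¹.
So P = 0.001024 / 3.663×10⁻⁸ = 27.96 kN.
σ_{concrete} = P/A₂ = 27960/1300 = 21.51 MPa, compressive.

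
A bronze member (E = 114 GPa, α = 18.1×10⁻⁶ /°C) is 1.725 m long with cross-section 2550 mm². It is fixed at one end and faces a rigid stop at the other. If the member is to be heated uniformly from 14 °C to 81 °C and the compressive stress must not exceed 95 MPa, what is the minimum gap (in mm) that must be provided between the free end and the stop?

g ≈ 0.654 mm

With no wall the member would lengthen by αΔT L = 18.1×10⁻⁶ × 67 × 1725 = 2.092 mm.
At the allowable stress the elastic shortening the wall may impose is σL/E = 95 × 1725 / (114×10³) = 1.438 mm.
So the gap has to take up the difference, g_min = δ_free − σL/E = 2.092 − 1.438 = 0.6544 mm.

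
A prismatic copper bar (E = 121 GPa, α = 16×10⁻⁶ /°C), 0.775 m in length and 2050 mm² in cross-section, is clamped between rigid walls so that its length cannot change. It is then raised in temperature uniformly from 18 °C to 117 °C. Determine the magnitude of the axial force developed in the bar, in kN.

P ≈ 393 kN (compressive)

The ends cannot move, so σ = EαΔT = 121×10³ × 16×10⁻⁶ × 99 = 191.7 MPa.
Then P = σA = 191.7 × 2050 mm² = 392.9 kN, compressive.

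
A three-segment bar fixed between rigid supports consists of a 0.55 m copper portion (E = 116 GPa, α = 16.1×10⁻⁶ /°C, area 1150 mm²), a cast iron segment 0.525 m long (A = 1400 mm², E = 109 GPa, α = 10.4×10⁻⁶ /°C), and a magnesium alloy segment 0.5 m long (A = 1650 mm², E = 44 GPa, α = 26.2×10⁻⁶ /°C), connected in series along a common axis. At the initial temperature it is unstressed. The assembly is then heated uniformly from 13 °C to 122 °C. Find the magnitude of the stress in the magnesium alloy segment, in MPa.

With the walls removed the bar would change length by δ_free = Σ αᵢΔT Lᵢ = 16.1×10⁻⁶×109×550 + 10.4×10⁻⁶×109×525 + 26.2×10⁻⁶×109×500 = 2.988 mm.
The rigid supports impose zero overall length change; the single axial force P common to all segments must satisfy P Σ Lᵢ/(AᵢEᵢ) = δ_free.
The series flexibility is Σ Lᵢ/(AᵢEᵢ) = 550/(1150×116×10³) + 525/(1400×109×10³) + 500/(1650×44×10³) = 1.445×10⁻⁵ mm/N.
So P = 2.988 / 1.445×10⁻⁵ = 206.8 kN, compressive.
σ_{magnesium alloy} = P / A = 206800 / 1650 = 125.3 MPa.

σ ≈ 125 MPa (compressive)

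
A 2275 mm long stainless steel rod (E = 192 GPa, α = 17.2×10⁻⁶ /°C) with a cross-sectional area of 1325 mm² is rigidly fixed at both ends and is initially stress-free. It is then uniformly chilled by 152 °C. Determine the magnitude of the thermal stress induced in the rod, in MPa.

The supports are rigid, so the total axial strain is zero. The restrained thermal strain is ε = αΔT = 17.2×10⁻⁶ × 152 = 2614.4×10⁻⁶.
σ = EαΔT = 192×10³ × 17.2×10⁻⁶ × 152 = 502 MPa (tensile; the rod is trying to contract).

σ ≈ 502 MPa (tensile)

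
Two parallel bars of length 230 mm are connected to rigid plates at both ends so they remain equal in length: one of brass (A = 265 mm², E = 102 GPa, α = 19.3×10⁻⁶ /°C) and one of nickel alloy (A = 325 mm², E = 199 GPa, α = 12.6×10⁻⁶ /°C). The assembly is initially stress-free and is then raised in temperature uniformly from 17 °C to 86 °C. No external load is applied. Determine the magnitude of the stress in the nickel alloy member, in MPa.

The brass has the larger α, so on heating it would change length more than the nickel alloy if both were free. The rigid plates force a common final length, so the brass is put into compression and the nickel alloy into tension, with equal and opposite forces P (no external load).
Equating the net (thermal + elastic) strains gives |α₁ − α₂|·ΔT = P·[1/(A₁E₁) + 1/(A₂E₂)].
|α₁ − α₂|·ΔT = 6.7×10⁻⁶ × 69 = 0.0004623.
1/(A₁E₁) + 1/(A₂E₂) = 1/(265×102×10³) + 1/(325×199×10³) = 5.246×10⁻⁸ N⁻¹.
So P = 0.0004623 / 5.246×10⁻⁸ = 8.813 kN.
σ_{nickel alloy} = P/A₂ = 8813/325 = 27.12 MPa, tensile.

σ ≈ 27.1 MPa (tensile)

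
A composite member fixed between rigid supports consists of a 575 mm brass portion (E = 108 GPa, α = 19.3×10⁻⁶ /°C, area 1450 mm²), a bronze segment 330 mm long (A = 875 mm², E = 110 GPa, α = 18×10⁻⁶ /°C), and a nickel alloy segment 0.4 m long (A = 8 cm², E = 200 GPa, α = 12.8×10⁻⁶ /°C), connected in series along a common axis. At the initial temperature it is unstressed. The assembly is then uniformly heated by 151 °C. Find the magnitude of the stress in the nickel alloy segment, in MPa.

σ ≈ 436 MPa (compressive)

With the walls removed the bar would change length by δ_free = Σ αᵢΔT Lᵢ = 19.3×10⁻⁶×151×575 + 18×10⁻⁶×151×330 + 12.8×10⁻⁶×151×400 = 3.346 mm.
Since the ends are fixed, an axial force P builds up, equal in every segment, with P · Σ Lᵢ/(AᵢEᵢ) = δ_free.
The series flexibility is Σ Lᵢ/(AᵢEᵢ) = 575/(1450×108×10³) + 330/(875×110×10³) + 400/(800×200×10³) = 9.6×10⁻⁶ mm/N.
So P = 3.346 / 9.6×10⁻⁶ = 348.5 kN, compressive.
σ_{nickel alloy} = P / A = 348500 / 800 = 435.6 MPa.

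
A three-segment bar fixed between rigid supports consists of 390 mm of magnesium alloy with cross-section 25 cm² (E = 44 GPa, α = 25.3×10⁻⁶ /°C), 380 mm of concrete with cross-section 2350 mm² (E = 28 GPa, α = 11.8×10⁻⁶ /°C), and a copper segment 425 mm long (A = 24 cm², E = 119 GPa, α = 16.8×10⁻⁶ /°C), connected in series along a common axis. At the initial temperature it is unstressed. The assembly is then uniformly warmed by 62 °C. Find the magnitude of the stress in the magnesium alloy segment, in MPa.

If the supports were absent, the total length change would be Σ αᵢΔT Lᵢ = 25.3×10⁻⁶×62×390 + 11.8×10⁻⁶×62×380 + 16.8×10⁻⁶×62×425 = 1.332 mm.
Since the ends are fixed, an axial force P builds up, equal in every segment, with P · Σ Lᵢ/(AᵢEᵢ) = δ_free.
Σ Lᵢ/(AᵢEᵢ) = 390/(2500×44×10³) + 380/(2350×28×10³) + 425/(2400×119×10³) = 1.081×10⁻⁵ mm/N.
P = 1.332 / 1.081×10⁻⁵ = 123300 N = 123.3 kN, compressive.
σ_{magnesium alloy} = P / A = 123300 / 2500 = 49.31 MPa.

σ ≈ 49.3 MPa (compressive)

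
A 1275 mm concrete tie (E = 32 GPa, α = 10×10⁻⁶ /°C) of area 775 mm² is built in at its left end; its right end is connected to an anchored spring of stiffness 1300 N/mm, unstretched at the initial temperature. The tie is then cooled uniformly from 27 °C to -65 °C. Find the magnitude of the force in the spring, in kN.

P ≈ 1.43 kN

If the spring were absent the tie would shorten by αΔT L = 10×10⁻⁶ × 92 × 1275 = 1.173 mm.
Let P be the tensile force in the spring. The tie extends elastically by PL/(AE) and the spring stretches by P/k; together these equal δ_free.
P [ L/(AE) + 1/k ] = δ_free → P [ 1275/(775×32×10³) + 1/(1300) ] = 1.173.
P = 1.173 / 0.0008206 = 1429 N.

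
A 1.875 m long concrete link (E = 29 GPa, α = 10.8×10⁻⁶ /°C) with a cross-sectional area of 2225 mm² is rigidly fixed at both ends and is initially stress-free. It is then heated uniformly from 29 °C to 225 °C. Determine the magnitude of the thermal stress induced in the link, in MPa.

σ ≈ 61.4 MPa (compressive)

With length fixed, the mechanical strain must cancel the thermal strain αΔT = 10.8×10⁻⁶ × 196 = 2116.8×10⁻⁶.
Hence σ = E·αΔT = 29×10³ × 2116.8×10⁻⁶ = 61.39 MPa, compressive.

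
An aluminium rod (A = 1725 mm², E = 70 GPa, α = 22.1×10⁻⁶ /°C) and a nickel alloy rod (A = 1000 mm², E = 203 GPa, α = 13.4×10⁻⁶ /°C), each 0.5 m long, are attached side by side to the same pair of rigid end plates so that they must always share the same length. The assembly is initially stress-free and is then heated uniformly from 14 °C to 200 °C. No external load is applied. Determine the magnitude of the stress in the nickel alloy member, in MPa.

σ ≈ 123 MPa (tensile)

The aluminium has the larger α, so on heating it would change length more than the nickel alloy if both were free. The rigid plates force a common final length, so the aluminium is put into compression and the nickel alloy into tension, with equal and opposite forces P (no external load).
Compatibility of the two members (thermal + elastic change equal): (α₁ − α₂)ΔT = P·[1/(A₁E₁) + 1/(A₂E₂)].
|α₁ − α₂|·ΔT = 8.7×10⁻⁶ × 186 = 0.001618.
1/(A₁E₁) + 1/(A₂E₂) = 1/(1725×70×10³) + 1/(1000×203×10³) = 1.321×10⁻⁸ N⁻¹.
P = 0.001618 / 1.321×10⁻⁸ = 122500 N = 122.5 kN.
σ_{nickel alloy} = P/A₂ = 122500/1000 = 122.5 MPa, tensile.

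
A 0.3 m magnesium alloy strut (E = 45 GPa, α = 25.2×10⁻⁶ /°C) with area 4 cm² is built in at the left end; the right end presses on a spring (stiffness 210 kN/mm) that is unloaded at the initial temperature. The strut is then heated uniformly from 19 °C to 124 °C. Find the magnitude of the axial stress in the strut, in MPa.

If the spring were absent the strut would lengthen by αΔT L = 25.2×10⁻⁶ × 105 × 300 = 0.7938 mm.
Let P be the compressive force at the spring. The strut shortens elastically by PL/(AE) and the spring compresses by P/k; together these equal δ_free.
So P = δ_free / [L/(AE) + 1/k] = 0.7938 / [ 300/(400×45×10³) + 1/(210×10³) ].
P = 0.7938 / 2.143×10⁻⁵ = 37040 N.
σ = P/A = 37040/400 = 92.61 MPa.

σ ≈ 92.6 MPa (compressive)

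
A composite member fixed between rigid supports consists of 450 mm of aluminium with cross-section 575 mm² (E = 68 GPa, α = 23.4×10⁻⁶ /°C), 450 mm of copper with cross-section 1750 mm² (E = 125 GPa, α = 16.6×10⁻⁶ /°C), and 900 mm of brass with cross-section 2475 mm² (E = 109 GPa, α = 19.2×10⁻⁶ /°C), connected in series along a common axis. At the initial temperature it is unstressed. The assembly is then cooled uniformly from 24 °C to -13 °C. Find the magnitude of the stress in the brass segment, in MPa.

σ ≈ 31.2 MPa (tensile)

With the walls removed the bar would change length by δ_free = Σ αᵢΔT Lᵢ = 23.4×10⁻⁶×37×450 + 16.6×10⁻⁶×37×450 + 19.2×10⁻⁶×37×900 = 1.305 mm.
Since the ends are fixed, an axial force P builds up, equal in every segment, with P · Σ Lᵢ/(AᵢEᵢ) = δ_free.
The series flexibility is Σ Lᵢ/(AᵢEᵢ) = 450/(575×68×10³) + 450/(1750×125×10³) + 900/(2475×109×10³) = 1.69×10⁻⁵ mm/N.
P = 1.305 / 1.69×10⁻⁵ = 77230 N = 77.23 kN, tensile.
σ_{brass} = P / A = 77230 / 2475 = 31.2 MPa.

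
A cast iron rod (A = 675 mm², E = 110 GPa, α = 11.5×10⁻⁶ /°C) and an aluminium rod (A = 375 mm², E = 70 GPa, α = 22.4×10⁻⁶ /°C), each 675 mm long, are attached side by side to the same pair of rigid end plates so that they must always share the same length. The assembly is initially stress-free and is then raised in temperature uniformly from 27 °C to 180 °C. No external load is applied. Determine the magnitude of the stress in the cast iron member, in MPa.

Both members must finish at the same length. With the larger α, the aluminium tends to over-expand; the plates restrain it, putting the aluminium in compression and the cast iron in tension. With no external load the two internal forces are equal and opposite, magnitude P.
Setting the final lengths equal and cancelling L: (α₁ − α₂)ΔT = P/(A₁E₁) + P/(A₂E₂).
|α₁ − α₂|·ΔT = 10.9×10⁻⁶ × 153 = 0.001668.
1/(A₁E₁) + 1/(A₂E₂) = 1/(675×110×10³) + 1/(375×70×10³) = 5.156×10⁻⁸ N⁻¹.
P = 0.001668 / 5.156×10⁻⁸ = 32340 N = 32.34 kN.
σ_{cast iron} = P/A₁ = 32340/675 = 47.92 MPa, tensile.

σ ≈ 47.9 MPa (tensile)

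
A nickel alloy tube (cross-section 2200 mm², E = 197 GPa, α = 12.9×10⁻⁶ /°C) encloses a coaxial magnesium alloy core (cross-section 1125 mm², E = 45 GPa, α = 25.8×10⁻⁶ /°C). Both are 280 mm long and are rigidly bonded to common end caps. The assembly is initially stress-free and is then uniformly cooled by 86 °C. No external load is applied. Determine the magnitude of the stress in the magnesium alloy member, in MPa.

σ ≈ 44.7 MPa (tensile)

Equilibrium of a rigid end plate with no external load gives equal and opposite internal forces ±P in the two members. Since α_{magnesium alloy} > α_{nickel alloy}, cooling drives the magnesium alloy into tension and the nickel alloy into compression.
Setting the final lengths equal and cancelling L: (α₁ − α₂)ΔT = P/(A₁E₁) + P/(A₂E₂).
|α₁ − α₂|·ΔT = 12.9×10⁻⁶ × 86 = 0.001109.
1/(A₁E₁) + 1/(A₂E₂) = 1/(2200×197×10³) + 1/(1125×45×10³) = 2.206×10⁻⁸ N⁻¹.
So P = 0.001109 / 2.206×10⁻⁸ = 50.29 kN.
σ_{magnesium alloy} = P/A₂ = 50290/1125 = 44.7 MPa, tensile.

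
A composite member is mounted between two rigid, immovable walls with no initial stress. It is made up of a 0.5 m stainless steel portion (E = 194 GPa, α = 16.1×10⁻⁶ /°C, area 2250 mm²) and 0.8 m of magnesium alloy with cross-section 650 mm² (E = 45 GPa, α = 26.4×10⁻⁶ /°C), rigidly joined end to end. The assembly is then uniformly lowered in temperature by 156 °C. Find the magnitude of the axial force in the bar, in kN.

With the walls removed the bar would change length by δ_free = Σ αᵢΔT Lᵢ = 16.1×10⁻⁶×156×500 + 26.4×10⁻⁶×156×800 = 4.551 mm.
The walls prevent any net length change, so an axial force P (same in every segment) develops. Compatibility: P · Σ Lᵢ/(AᵢEᵢ) = δ_free.
Σ Lᵢ/(AᵢEᵢ) = 500/(2250×194×10³) + 800/(650×45×10³) = 2.85×10⁻⁵ mm/N.
So P = 4.551 / 2.85×10⁻⁵ = 159.7 kN, tensile.

P ≈ 160 kN (tensile)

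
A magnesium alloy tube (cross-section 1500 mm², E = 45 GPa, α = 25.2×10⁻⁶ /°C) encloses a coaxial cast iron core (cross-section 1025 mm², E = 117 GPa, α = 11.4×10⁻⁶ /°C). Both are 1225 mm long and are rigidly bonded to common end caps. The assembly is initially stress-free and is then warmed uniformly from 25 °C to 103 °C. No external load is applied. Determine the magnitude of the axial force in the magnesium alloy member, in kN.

P ≈ 46.5 kN (compressive in the magnesium alloy)

Both members must finish at the same length. With the larger α, the magnesium alloy tends to over-expand; the plates restrain it, putting the magnesium alloy in compression and the cast iron in tension. With no external load the two internal forces are equal and opposite, magnitude P.
Compatibility of the two members (thermal + elastic change equal): (α₁ − α₂)ΔT = P·[1/(A₁E₁) + 1/(A₂E₂)].
|α₁ − α₂|·ΔT = 13.8×10⁻⁶ × 78 = 0.001076.
1/(A₁E₁) + 1/(A₂E₂) = 1/(1500×45×10³) + 1/(1025×117×10³) = 2.315×10⁻⁸ N⁻¹.
So P = 0.001076 / 2.315×10⁻⁸ = 46.49 kN.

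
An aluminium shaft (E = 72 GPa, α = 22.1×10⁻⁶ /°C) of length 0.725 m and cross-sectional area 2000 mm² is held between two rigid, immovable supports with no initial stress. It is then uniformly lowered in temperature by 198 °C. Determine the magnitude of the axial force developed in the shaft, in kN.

P ≈ 630 kN (tensile)

With zero net strain, σ = E·αΔT = 72 GPa × 22.1×10⁻⁶ × 198 = 315.1 MPa.
Then P = σA = 315.1 × 2000 mm² = 630.1 kN, tensile.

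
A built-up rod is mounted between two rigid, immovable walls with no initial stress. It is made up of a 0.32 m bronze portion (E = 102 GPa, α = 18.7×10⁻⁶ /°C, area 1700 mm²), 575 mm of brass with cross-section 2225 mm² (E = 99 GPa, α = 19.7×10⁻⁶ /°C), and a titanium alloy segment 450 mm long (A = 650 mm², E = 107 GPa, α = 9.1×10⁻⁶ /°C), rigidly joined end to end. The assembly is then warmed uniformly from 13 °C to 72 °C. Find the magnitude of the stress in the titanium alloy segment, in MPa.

With the walls removed the bar would change length by δ_free = Σ αᵢΔT Lᵢ = 18.7×10⁻⁶×59×320 + 19.7×10⁻⁶×59×575 + 9.1×10⁻⁶×59×450 = 1.263 mm.
The walls prevent any net length change, so an axial force P (same in every segment) develops. Compatibility: P · Σ Lᵢ/(AᵢEᵢ) = δ_free.
The series flexibility is Σ Lᵢ/(AᵢEᵢ) = 320/(1700×102×10³) + 575/(2225×99×10³) + 450/(650×107×10³) = 1.093×10⁻⁵ mm/N.
Hence P = δ_free / Σ(L/AE) = 1.263/1.093×10⁻⁵ = 115.6 kN (compressive).
σ_{titanium alloy} = P / A = 115600 / 650 = 177.8 MPa.

σ ≈ 178 MPa (compressive)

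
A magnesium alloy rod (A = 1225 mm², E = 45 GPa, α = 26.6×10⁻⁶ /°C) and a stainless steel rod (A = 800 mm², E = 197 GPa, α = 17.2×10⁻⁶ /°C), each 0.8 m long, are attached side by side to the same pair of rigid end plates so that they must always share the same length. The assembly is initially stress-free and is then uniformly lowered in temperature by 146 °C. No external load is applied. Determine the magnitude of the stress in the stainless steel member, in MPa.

σ ≈ 70.1 MPa (compressive)

Both members must finish at the same length. With the larger α, the magnesium alloy tends to over-contract; the plates restrain it, putting the magnesium alloy in tension and the stainless steel in compression. With no external load the two internal forces are equal and opposite, magnitude P.
Compatibility of the two members (thermal + elastic change equal): (α₁ − α₂)ΔT = P·[1/(A₁E₁) + 1/(A₂E₂)].
|α₁ − α₂|·ΔT = 9.4×10⁻⁶ × 146 = 0.001372.
1/(A₁E₁) + 1/(A₂E₂) = 1/(1225×45×10³) + 1/(800×197×10³) = 2.449×10⁻⁸ N⁻¹.
P = 0.001372 / 2.449×10⁻⁸ = 56050 N = 56.05 kN.
σ_{stainless steel} = P/A₂ = 56050/800 = 70.06 MPa, compressive.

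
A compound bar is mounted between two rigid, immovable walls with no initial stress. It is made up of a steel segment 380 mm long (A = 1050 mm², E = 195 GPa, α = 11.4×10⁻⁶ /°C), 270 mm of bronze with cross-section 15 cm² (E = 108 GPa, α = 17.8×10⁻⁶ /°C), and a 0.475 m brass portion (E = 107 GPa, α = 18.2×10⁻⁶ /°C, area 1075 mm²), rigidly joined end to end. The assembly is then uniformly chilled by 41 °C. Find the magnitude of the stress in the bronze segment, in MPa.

If the supports were absent, the total length change would be Σ αᵢΔT Lᵢ = 11.4×10⁻⁶×41×380 + 17.8×10⁻⁶×41×270 + 18.2×10⁻⁶×41×475 = 0.7291 mm.
Since the ends are fixed, an axial force P builds up, equal in every segment, with P · Σ Lᵢ/(AᵢEᵢ) = δ_free.
The series flexibility is Σ Lᵢ/(AᵢEᵢ) = 380/(1050×195×10³) + 270/(1500×108×10³) + 475/(1075×107×10³) = 7.652×10⁻⁶ mm/N.
Hence P = δ_free / Σ(L/AE) = 0.7291/7.652×10⁻⁶ = 95.28 kN (tensile).
σ_{bronze} = P / A = 95280 / 1500 = 63.52 MPa.

σ ≈ 63.5 MPa (tensile)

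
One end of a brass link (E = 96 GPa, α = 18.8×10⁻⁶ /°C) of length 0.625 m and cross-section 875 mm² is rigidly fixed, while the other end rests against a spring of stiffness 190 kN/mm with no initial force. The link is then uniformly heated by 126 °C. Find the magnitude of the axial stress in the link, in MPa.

σ ≈ 133 MPa (compressive)

The unrestrained thermal change is αΔT L = 18.8×10⁻⁶ × 126 × 625 = 1.48 mm.
With a force P in the spring, the elastic change of the link is PL/(AE) and that of the spring is P/k; compatibility requires their sum to equal δ_free.
So P = δ_free / [L/(AE) + 1/k] = 1.48 / [ 625/(875×96×10³) + 1/(190×10³) ].
P = 1.48 / 1.27×10⁻⁵ = 116500 N.
σ = P/A = 116500/875 = 133.2 MPa.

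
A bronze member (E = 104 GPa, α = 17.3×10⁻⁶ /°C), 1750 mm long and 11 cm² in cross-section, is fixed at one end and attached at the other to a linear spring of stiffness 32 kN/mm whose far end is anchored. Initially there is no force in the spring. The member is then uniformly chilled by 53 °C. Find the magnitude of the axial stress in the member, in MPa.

σ ≈ 31.3 MPa (tensile)

Free thermal contraction: δ_free = αΔT L = 17.3×10⁻⁶ × 53 × 1750 = 1.605 mm.
With a force P in the spring, the elastic change of the member is PL/(AE) and that of the spring is P/k; compatibility requires their sum to equal δ_free.
So P = δ_free / [L/(AE) + 1/k] = 1.605 / [ 1750/(1100×104×10³) + 1/(32×10³) ].
P = 1.605 / 4.655×10⁻⁵ = 34470 N.
σ = P/A = 34470/1100 = 31.34 MPa.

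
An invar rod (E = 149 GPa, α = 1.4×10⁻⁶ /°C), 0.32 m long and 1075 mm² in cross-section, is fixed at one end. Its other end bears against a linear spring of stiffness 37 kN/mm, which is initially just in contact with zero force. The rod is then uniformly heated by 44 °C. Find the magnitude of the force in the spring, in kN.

The unrestrained thermal change is αΔT L = 1.4×10⁻⁶ × 44 × 320 = 0.01971 mm.
With a force P in the spring, the elastic change of the rod is PL/(AE) and that of the spring is P/k; compatibility requires their sum to equal δ_free.
So P = δ_free / [L/(AE) + 1/k] = 0.01971 / [ 320/(1075×149×10³) + 1/(37×10³) ].
P = 0.01971 / 2.902×10⁻⁵ = 679.1 N.

P ≈ 0.679 kN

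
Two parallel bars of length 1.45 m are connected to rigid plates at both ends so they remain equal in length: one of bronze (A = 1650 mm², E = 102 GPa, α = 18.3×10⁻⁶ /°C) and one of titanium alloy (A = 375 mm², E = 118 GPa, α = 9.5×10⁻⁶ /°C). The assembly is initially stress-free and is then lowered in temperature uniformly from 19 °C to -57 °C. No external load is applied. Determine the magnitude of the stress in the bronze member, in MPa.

Equilibrium of a rigid end plate with no external load gives equal and opposite internal forces ±P in the two members. Since α_{bronze} > α_{titanium alloy}, cooling drives the bronze into tension and the titanium alloy into compression.
Compatibility of the two members (thermal + elastic change equal): (α₁ − α₂)ΔT = P·[1/(A₁E₁) + 1/(A₂E₂)].
|α₁ − α₂|·ΔT = 8.8×10⁻⁶ × 76 = 0.0006688.
1/(A₁E₁) + 1/(A₂E₂) = 1/(1650×102×10³) + 1/(375×118×10³) = 2.854×10⁻⁸ N⁻¹.
So P = 0.0006688 / 2.854×10⁻⁸ = 23.43 kN.
σ_{bronze} = P/A₁ = 23430/1650 = 14.2 MPa, tensile.

σ ≈ 14.2 MPa (tensile)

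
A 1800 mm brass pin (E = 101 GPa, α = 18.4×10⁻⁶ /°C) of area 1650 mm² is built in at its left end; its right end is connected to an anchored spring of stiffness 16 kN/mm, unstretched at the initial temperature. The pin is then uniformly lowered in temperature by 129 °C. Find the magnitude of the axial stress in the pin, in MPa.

σ ≈ 35.3 MPa (tensile)

Free thermal contraction: δ_free = αΔT L = 18.4×10⁻⁶ × 129 × 1800 = 4.272 mm.
With a force P in the spring, the elastic change of the pin is PL/(AE) and that of the spring is P/k; compatibility requires their sum to equal δ_free.
P [ L/(AE) + 1/k ] = δ_free → P [ 1800/(1650×101×10³) + 1/(16×10³) ] = 4.272.
P = 4.272 / 7.33×10⁻⁵ = 58290 N.
σ = P/A = 58290/1650 = 35.33 MPa.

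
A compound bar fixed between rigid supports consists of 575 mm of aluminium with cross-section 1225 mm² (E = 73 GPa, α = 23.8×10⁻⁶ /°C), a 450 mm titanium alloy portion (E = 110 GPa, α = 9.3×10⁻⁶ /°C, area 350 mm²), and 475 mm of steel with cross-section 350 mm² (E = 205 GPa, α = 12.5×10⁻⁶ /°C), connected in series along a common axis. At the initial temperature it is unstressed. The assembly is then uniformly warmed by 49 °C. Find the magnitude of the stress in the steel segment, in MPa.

σ ≈ 135 MPa (compressive)

Free thermal expansion of the whole bar: Σ αᵢΔT Lᵢ = 23.8×10⁻⁶×49×575 + 9.3×10⁻⁶×49×450 + 12.5×10⁻⁶×49×475 = 1.167 mm.
The walls prevent any net length change, so an axial force P (same in every segment) develops. Compatibility: P · Σ Lᵢ/(AᵢEᵢ) = δ_free.
Σ Lᵢ/(AᵢEᵢ) = 575/(1225×73×10³) + 450/(350×110×10³) + 475/(350×205×10³) = 2.474×10⁻⁵ mm/N.
P = 1.167 / 2.474×10⁻⁵ = 47160 N = 47.16 kN, compressive.
σ_{steel} = P / A = 47160 / 350 = 134.7 MPa.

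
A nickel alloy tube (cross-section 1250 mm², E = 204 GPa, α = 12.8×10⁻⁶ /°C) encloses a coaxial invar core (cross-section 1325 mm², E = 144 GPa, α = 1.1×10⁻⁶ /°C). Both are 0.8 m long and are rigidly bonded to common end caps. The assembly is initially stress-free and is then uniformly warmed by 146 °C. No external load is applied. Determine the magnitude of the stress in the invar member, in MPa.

σ ≈ 141 MPa (tensile)

Both members must finish at the same length. With the larger α, the nickel alloy tends to over-expand; the plates restrain it, putting the nickel alloy in compression and the invar in tension. With no external load the two internal forces are equal and opposite, magnitude P.
Setting the final lengths equal and cancelling L: (α₁ − α₂)ΔT = P/(A₁E₁) + P/(A₂E₂).
|α₁ − α₂|·ΔT = 11.7×10⁻⁶ × 146 = 0.001708.
1/(A₁E₁) + 1/(A₂E₂) = 1/(1250×204×10³) + 1/(1325×144×10³) = 9.163×10⁻⁹ N⁻¹.
So P = 0.001708 / 9.163×10⁻⁹ = 186.4 kN.
σ_{invar} = P/A₂ = 186400/1325 = 140.7 MPa, tensile.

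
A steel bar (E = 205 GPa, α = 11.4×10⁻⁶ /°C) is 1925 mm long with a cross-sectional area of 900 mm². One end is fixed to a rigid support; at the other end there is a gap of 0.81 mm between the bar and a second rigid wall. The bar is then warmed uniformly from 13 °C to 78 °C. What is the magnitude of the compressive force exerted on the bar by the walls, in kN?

Free thermal elongation = αΔT L = 11.4×10⁻⁶ × 65 × 1925 = 1.426 mm.
The gap closes (δ_free > 0.81 mm) and the wall then resists a further 1.426 − 0.81 = 0.6164 mm of expansion.
That suppressed elongation corresponds to σ = E·Δ/L = 205×10³ × 0.6164/1925 = 65.65 MPa.
P = σA = 65.65 × 900 = 59.08 kN.

P ≈ 59.1 kN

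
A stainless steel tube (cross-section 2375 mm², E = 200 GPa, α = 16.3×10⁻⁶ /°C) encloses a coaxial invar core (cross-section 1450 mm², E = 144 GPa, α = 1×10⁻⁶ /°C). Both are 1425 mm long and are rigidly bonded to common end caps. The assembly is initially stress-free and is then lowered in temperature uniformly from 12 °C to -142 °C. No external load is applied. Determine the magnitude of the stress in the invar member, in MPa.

The stainless steel has the larger α, so on cooling it would change length more than the invar if both were free. The rigid plates force a common final length, so the stainless steel is put into tension and the invar into compression, with equal and opposite forces P (no external load).
Compatibility of the two members (thermal + elastic change equal): (α₁ − α₂)ΔT = P·[1/(A₁E₁) + 1/(A₂E₂)].
|α₁ − α₂|·ΔT = 15.3×10⁻⁶ × 154 = 0.002356.
1/(A₁E₁) + 1/(A₂E₂) = 1/(2375×200×10³) + 1/(1450×144×10³) = 6.895×10⁻⁹ N⁻¹.
So P = 0.002356 / 6.895×10⁻⁹ = 341.7 kN.
σ_{invar} = P/A₂ = 341700/1450 = 235.7 MPa, compressive.

σ ≈ 236 MPa (compressive)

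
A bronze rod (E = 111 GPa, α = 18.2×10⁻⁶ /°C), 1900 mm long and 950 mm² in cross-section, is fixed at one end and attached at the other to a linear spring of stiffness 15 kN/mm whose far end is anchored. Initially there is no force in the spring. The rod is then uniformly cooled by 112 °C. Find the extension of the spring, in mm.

δ ≈ 3.05 mm

Free thermal contraction: δ_free = αΔT L = 18.2×10⁻⁶ × 112 × 1900 = 3.873 mm.
With a force P in the spring, the elastic change of the rod is PL/(AE) and that of the spring is P/k; compatibility requires their sum to equal δ_free.
So P = δ_free / [L/(AE) + 1/k] = 3.873 / [ 1900/(950×111×10³) + 1/(15×10³) ].
P = 3.873 / 8.468×10⁻⁵ = 45730 N.
Spring extension = P/k = 45730/(15×10³) = 3.049 mm.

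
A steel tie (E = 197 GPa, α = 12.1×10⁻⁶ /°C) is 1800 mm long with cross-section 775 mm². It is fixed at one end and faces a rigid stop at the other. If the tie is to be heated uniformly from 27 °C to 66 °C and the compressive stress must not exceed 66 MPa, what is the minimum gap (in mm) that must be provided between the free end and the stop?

g ≈ 0.246 mm

With no wall the tie would lengthen by αΔT L = 12.1×10⁻⁶ × 39 × 1800 = 0.8494 mm.
At the allowable stress the elastic shortening the wall may impose is σL/E = 66 × 1800 / (197×10³) = 0.603 mm.
The gap must absorb the remainder: g_min = 0.8494 − 0.603 = 0.2464 mm.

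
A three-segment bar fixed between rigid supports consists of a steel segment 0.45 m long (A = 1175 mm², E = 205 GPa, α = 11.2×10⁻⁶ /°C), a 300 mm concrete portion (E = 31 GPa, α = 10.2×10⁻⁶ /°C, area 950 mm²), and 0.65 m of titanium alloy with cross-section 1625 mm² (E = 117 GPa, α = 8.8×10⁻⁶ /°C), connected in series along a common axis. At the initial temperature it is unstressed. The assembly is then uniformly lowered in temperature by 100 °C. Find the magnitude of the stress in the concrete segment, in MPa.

σ ≈ 94 MPa (tensile)

Free thermal contraction of the whole bar: Σ αᵢΔT Lᵢ = 11.2×10⁻⁶×100×450 + 10.2×10⁻⁶×100×300 + 8.8×10⁻⁶×100×650 = 1.382 mm.
Since the ends are fixed, an axial force P builds up, equal in every segment, with P · Σ Lᵢ/(AᵢEᵢ) = δ_free.
Σ Lᵢ/(AᵢEᵢ) = 450/(1175×205×10³) + 300/(950×31×10³) + 650/(1625×117×10³) = 1.547×10⁻⁵ mm/N.
Hence P = δ_free / Σ(L/AE) = 1.382/1.547×10⁻⁵ = 89.31 kN (tensile).
σ_{concrete} = P / A = 89310 / 950 = 94.01 MPa.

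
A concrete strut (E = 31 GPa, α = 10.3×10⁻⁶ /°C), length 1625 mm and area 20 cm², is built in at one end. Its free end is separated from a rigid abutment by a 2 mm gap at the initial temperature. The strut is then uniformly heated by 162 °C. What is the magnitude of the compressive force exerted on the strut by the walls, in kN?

If the wall were absent the strut would grow by αΔT L = 10.3×10⁻⁶ × 162 × 1625 = 2.711 mm.
After closing the 2 mm clearance, 2.711 − 2 = 0.7115 mm of expansion remains to be suppressed by the wall.
Compatibility: PL/(AE) = 0.7115 mm, so σ = P/A = E × (0.7115/1625) = 13.57 MPa.
Force on the wall = σA = 13.57 × 2000 mm² = 27.15 kN.

P ≈ 27.1 kN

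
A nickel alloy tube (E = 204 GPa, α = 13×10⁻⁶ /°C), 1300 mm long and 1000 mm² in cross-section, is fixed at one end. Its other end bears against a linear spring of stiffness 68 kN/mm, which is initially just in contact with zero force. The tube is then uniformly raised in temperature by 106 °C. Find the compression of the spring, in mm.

The unrestrained thermal change is αΔT L = 13×10⁻⁶ × 106 × 1300 = 1.791 mm.
Let P be the compressive force at the spring. The tube shortens elastically by PL/(AE) and the spring compresses by P/k; together these equal δ_free.
P [ L/(AE) + 1/k ] = δ_free → P [ 1300/(1000×204×10³) + 1/(68×10³) ] = 1.791.
P = 1.791 / 2.108×10⁻⁵ = 84990 N.
Spring compression = P/k = 84990/(68×10³) = 1.25 mm.

δ ≈ 1.25 mm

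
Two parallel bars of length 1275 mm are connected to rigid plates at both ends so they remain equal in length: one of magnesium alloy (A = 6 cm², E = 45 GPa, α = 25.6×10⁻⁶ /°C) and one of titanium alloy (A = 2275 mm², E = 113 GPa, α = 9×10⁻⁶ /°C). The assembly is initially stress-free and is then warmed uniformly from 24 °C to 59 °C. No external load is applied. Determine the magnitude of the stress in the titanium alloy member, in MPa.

Equilibrium of a rigid end plate with no external load gives equal and opposite internal forces ±P in the two members. Since α_{magnesium alloy} > α_{titanium alloy}, heating drives the magnesium alloy into compression and the titanium alloy into tension.
Compatibility of the two members (thermal + elastic change equal): (α₁ − α₂)ΔT = P·[1/(A₁E₁) + 1/(A₂E₂)].
|α₁ − α₂|·ΔT = 16.6×10⁻⁶ × 35 = 0.000581.
1/(A₁E₁) + 1/(A₂E₂) = 1/(600×45×10³) + 1/(2275×113×10³) = 4.093×10⁻⁸ N⁻¹.
So P = 0.000581 / 4.093×10⁻⁸ = 14.2 kN.
σ_{titanium alloy} = P/A₂ = 14200/2275 = 6.24 MPa, tensile.

σ ≈ 6.24 MPa (tensile)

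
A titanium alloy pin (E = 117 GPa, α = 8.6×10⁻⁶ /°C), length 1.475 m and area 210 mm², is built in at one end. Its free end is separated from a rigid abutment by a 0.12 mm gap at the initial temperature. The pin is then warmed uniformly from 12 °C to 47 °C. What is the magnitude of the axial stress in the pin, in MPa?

σ ≈ 25.7 MPa (compressive)

Free thermal elongation = αΔT L = 8.6×10⁻⁶ × 35 × 1475 = 0.444 mm.
The gap closes (δ_free > 0.12 mm) and the wall then resists a further 0.444 − 0.12 = 0.324 mm of expansion.
So σ = E(δ_free − g)/L = 117×10³ × 0.324/1475 = 25.7 MPa.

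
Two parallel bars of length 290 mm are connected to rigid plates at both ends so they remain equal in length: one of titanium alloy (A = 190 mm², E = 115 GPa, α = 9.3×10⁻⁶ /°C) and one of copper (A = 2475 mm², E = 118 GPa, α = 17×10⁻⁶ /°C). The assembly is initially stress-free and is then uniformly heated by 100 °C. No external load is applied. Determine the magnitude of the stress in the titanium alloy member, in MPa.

σ ≈ 82.4 MPa (tensile)

The copper has the larger α, so on heating it would change length more than the titanium alloy if both were free. The rigid plates force a common final length, so the copper is put into compression and the titanium alloy into tension, with equal and opposite forces P (no external load).
Compatibility of the two members (thermal + elastic change equal): (α₁ − α₂)ΔT = P·[1/(A₁E₁) + 1/(A₂E₂)].
|α₁ − α₂|·ΔT = 7.7×10⁻⁶ × 100 = 0.00077.
1/(A₁E₁) + 1/(A₂E₂) = 1/(190×115×10³) + 1/(2475×118×10³) = 4.919×10⁻⁸ N⁻¹.
So P = 0.00077 / 4.919×10⁻⁸ = 15.65 kN.
σ_{titanium alloy} = P/A₁ = 15650/190 = 82.39 MPa, tensile.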